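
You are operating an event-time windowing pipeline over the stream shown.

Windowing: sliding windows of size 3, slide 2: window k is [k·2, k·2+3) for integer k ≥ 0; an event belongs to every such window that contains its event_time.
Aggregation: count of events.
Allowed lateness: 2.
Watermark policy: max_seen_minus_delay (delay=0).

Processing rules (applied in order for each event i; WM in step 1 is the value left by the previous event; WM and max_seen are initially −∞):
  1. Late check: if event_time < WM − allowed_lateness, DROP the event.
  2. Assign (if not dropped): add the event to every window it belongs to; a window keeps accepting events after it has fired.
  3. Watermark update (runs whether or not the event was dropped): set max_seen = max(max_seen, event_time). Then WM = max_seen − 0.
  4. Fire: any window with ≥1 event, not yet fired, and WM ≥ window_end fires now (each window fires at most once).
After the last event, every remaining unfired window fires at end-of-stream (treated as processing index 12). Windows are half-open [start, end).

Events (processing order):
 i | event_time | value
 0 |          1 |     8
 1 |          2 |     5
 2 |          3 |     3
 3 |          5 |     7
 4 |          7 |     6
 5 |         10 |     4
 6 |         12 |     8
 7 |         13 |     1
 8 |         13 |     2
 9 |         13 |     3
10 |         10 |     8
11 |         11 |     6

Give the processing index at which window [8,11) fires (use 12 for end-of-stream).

6

i=0 t=1 v=8: → [0,3); WM=1
i=1 t=2 v=5: → [2,5),[0,3); WM=2
i=2 t=3 v=3: → [2,5); WM=3; [0,3) fires=2
i=3 t=5 v=7: → [4,7); WM=5; [2,5) fires=2
i=4 t=7 v=6: → [6,9); WM=7; [4,7) fires=1
i=5 t=10 v=4: → [10,13),[8,11); WM=10; [6,9) fires=1
i=6 t=12 v=8: → [12,15),[10,13); WM=12; [8,11) fires=1
i=7 t=13 v=1: → [12,15); WM=13; [10,13) fires=2
i=8 t=13 v=2: → [12,15); WM=13
i=9 t=13 v=3: → [12,15); WM=13
i=10 t=10 v=8: DROP (t<13-2); WM=13
i=11 t=11 v=6: → [10,13); WM=13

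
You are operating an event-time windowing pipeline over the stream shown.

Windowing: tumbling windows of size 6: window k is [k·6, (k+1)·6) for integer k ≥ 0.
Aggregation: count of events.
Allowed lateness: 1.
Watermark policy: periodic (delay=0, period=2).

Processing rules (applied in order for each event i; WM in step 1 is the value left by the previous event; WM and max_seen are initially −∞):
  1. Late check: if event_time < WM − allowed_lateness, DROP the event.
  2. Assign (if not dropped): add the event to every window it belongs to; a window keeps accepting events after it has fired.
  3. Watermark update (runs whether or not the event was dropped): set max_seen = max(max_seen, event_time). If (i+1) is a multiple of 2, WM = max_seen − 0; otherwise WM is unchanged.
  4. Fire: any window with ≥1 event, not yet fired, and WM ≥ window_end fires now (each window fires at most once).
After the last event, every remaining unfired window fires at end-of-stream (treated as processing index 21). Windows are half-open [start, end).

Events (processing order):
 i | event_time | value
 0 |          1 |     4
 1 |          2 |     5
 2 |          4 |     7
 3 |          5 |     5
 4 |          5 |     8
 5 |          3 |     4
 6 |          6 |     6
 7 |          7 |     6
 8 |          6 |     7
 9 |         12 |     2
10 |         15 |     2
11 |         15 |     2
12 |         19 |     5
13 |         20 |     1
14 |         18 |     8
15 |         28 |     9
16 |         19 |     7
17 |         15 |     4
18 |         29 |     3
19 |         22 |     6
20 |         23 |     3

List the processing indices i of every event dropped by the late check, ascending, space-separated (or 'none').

i=0 t=1 v=4: → [0,6); WM=−∞
i=1 t=2 v=5: → [0,6); WM=2
i=2 t=4 v=7: → [0,6); WM=2
i=3 t=5 v=5: → [0,6); WM=5
i=4 t=5 v=8: → [0,6); WM=5
i=5 t=3 v=4: DROP (t<5-1); WM=5
i=6 t=6 v=6: → [6,12); WM=5
i=7 t=7 v=6: → [6,12); WM=7; [0,6) fires=5
i=8 t=6 v=7: → [6,12); WM=7
i=9 t=12 v=2: → [12,18); WM=12; [6,12) fires=3
i=10 t=15 v=2: → [12,18); WM=12
i=11 t=15 v=2: → [12,18); WM=15
i=12 t=19 v=5: → [18,24); WM=15
i=13 t=20 v=1: → [18,24); WM=20; [12,18) fires=3
i=14 t=18 v=8: DROP (t<20-1); WM=20
i=15 t=28 v=9: → [24,30); WM=28; [18,24) fires=2
i=16 t=19 v=7: DROP (t<28-1); WM=28
i=17 t=15 v=4: DROP (t<28-1); WM=28
i=18 t=29 v=3: → [24,30); WM=28
i=19 t=22 v=6: DROP (t<28-1); WM=29
i=20 t=23 v=3: DROP (t<29-1); WM=29

5 14 16 17 19 20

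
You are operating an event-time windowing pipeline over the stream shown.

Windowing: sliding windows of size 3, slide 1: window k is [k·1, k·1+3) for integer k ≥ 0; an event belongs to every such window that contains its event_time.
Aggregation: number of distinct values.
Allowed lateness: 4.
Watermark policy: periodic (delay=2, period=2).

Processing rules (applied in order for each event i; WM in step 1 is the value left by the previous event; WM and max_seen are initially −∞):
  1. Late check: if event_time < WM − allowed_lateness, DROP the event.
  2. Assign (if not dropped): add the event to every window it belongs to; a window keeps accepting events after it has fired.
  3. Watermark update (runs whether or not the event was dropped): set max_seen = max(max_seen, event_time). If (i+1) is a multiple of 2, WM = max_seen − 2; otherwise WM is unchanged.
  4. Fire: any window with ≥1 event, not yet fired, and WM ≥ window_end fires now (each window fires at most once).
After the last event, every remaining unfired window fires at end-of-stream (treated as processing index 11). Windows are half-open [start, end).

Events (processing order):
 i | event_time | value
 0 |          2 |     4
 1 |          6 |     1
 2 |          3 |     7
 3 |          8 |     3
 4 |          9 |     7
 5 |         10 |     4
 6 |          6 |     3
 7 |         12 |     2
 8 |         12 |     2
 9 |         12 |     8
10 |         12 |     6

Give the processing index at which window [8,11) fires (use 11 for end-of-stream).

11

i=0 t=2 v=4: → [2,5),[1,4),[0,3); WM=−∞
i=1 t=6 v=1: → [6,9),[5,8),[4,7); WM=4; [0,3) fires=1 [1,4) fires=1
i=2 t=3 v=7: → [3,6),[2,5),[1,4); WM=4
i=3 t=8 v=3: → [8,11),[7,10),[6,9); WM=6; [2,5) fires=2 [3,6) fires=1
i=4 t=9 v=7: → [9,12),[8,11),[7,10); WM=6
i=5 t=10 v=4: → [10,13),[9,12),[8,11); WM=8; [4,7) fires=1 [5,8) fires=1
i=6 t=6 v=3: → [6,9),[5,8),[4,7); WM=8
i=7 t=12 v=2: → [12,15),[11,14),[10,13); WM=10; [6,9) fires=2 [7,10) fires=2
i=8 t=12 v=2: → [12,15),[11,14),[10,13); WM=10
i=9 t=12 v=8: → [12,15),[11,14),[10,13); WM=10
i=10 t=12 v=6: → [12,15),[11,14),[10,13); WM=10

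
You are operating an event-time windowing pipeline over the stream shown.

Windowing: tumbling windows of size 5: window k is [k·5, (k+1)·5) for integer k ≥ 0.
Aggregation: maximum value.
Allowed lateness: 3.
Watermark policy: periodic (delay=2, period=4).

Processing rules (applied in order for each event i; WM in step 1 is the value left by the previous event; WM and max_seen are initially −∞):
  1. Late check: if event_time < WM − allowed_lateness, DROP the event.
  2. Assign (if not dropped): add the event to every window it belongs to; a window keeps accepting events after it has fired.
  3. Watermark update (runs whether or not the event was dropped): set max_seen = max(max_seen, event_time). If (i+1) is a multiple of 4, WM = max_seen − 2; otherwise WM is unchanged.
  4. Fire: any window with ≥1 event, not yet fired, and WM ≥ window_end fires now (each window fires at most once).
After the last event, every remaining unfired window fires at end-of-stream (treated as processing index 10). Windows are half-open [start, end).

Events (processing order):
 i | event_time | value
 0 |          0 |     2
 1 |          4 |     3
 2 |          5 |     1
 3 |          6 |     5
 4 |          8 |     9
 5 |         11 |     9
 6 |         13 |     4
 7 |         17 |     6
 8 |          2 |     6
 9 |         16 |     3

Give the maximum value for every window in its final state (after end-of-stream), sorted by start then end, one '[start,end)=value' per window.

[0,5)=3 [5,10)=9 [10,15)=9 [15,20)=6

i=0 t=0 v=2: → [0,5); WM=−∞
i=1 t=4 v=3: → [0,5); WM=−∞
i=2 t=5 v=1: → [5,10); WM=−∞
i=3 t=6 v=5: → [5,10); WM=4
i=4 t=8 v=9: → [5,10); WM=4
i=5 t=11 v=9: → [10,15); WM=4
i=6 t=13 v=4: → [10,15); WM=4
i=7 t=17 v=6: → [15,20); WM=15; [0,5) fires=3 [5,10) fires=9 [10,15) fires=9
i=8 t=2 v=6: DROP (t<15-3); WM=15
i=9 t=16 v=3: → [15,20); WM=15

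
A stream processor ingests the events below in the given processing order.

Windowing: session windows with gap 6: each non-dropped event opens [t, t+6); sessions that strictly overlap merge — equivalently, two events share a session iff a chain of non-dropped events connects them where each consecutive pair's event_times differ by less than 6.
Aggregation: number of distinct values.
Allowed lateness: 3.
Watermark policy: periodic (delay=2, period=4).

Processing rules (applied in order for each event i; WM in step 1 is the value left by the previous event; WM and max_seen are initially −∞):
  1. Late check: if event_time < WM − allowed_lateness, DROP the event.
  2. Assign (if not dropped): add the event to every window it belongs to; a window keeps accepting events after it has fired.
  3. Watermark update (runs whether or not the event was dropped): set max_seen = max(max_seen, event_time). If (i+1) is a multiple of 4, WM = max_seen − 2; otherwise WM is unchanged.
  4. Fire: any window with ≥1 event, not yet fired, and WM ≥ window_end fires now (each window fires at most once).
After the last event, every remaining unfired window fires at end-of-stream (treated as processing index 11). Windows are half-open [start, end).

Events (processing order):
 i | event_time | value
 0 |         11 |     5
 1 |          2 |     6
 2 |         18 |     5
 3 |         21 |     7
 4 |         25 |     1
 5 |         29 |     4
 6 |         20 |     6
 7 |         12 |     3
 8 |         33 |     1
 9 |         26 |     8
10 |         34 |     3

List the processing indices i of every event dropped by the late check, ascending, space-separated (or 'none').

i=0 t=11 v=5: → [11,17); WM=−∞
i=1 t=2 v=6: → [2,8); WM=−∞
i=2 t=18 v=5: → [18,24); WM=−∞
i=3 t=21 v=7: → [18,27); WM=19
i=4 t=25 v=1: → [18,31); WM=19
i=5 t=29 v=4: → [18,35); WM=19
i=6 t=20 v=6: → [18,35); WM=19
i=7 t=12 v=3: DROP (t<19-3); WM=27
i=8 t=33 v=1: → [18,39); WM=27
i=9 t=26 v=8: → [18,39); WM=27
i=10 t=34 v=3: → [18,40); WM=27

7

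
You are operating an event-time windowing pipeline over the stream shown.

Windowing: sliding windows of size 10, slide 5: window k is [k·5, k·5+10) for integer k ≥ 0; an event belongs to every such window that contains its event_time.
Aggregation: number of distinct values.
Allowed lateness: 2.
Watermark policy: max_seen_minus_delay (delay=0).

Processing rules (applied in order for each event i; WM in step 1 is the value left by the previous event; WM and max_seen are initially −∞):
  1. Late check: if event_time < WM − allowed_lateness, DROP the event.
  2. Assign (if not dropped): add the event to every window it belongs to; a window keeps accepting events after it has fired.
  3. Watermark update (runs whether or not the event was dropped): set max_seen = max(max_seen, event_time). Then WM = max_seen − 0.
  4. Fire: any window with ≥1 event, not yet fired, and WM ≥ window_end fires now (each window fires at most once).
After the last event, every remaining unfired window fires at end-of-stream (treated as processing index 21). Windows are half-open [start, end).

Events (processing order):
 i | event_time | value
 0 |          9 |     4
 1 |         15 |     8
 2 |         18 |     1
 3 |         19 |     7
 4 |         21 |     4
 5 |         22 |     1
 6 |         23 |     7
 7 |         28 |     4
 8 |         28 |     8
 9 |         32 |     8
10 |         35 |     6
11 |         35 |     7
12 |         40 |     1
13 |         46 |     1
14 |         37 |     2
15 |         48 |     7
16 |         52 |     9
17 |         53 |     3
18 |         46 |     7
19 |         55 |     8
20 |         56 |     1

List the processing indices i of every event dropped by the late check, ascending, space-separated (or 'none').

i=0 t=9 v=4: → [5,15),[0,10); WM=9
i=1 t=15 v=8: → [15,25),[10,20); WM=15; [0,10) fires=1 [5,15) fires=1
i=2 t=18 v=1: → [15,25),[10,20); WM=18
i=3 t=19 v=7: → [15,25),[10,20); WM=19
i=4 t=21 v=4: → [20,30),[15,25); WM=21; [10,20) fires=3
i=5 t=22 v=1: → [20,30),[15,25); WM=22
i=6 t=23 v=7: → [20,30),[15,25); WM=23
i=7 t=28 v=4: → [25,35),[20,30); WM=28; [15,25) fires=4
i=8 t=28 v=8: → [25,35),[20,30); WM=28
i=9 t=32 v=8: → [30,40),[25,35); WM=32; [20,30) fires=4
i=10 t=35 v=6: → [35,45),[30,40); WM=35; [25,35) fires=2
i=11 t=35 v=7: → [35,45),[30,40); WM=35
i=12 t=40 v=1: → [40,50),[35,45); WM=40; [30,40) fires=3
i=13 t=46 v=1: → [45,55),[40,50); WM=46; [35,45) fires=3
i=14 t=37 v=2: DROP (t<46-2); WM=46
i=15 t=48 v=7: → [45,55),[40,50); WM=48
i=16 t=52 v=9: → [50,60),[45,55); WM=52; [40,50) fires=2
i=17 t=53 v=3: → [50,60),[45,55); WM=53
i=18 t=46 v=7: DROP (t<53-2); WM=53
i=19 t=55 v=8: → [55,65),[50,60); WM=55; [45,55) fires=4
i=20 t=56 v=1: → [55,65),[50,60); WM=56

14 18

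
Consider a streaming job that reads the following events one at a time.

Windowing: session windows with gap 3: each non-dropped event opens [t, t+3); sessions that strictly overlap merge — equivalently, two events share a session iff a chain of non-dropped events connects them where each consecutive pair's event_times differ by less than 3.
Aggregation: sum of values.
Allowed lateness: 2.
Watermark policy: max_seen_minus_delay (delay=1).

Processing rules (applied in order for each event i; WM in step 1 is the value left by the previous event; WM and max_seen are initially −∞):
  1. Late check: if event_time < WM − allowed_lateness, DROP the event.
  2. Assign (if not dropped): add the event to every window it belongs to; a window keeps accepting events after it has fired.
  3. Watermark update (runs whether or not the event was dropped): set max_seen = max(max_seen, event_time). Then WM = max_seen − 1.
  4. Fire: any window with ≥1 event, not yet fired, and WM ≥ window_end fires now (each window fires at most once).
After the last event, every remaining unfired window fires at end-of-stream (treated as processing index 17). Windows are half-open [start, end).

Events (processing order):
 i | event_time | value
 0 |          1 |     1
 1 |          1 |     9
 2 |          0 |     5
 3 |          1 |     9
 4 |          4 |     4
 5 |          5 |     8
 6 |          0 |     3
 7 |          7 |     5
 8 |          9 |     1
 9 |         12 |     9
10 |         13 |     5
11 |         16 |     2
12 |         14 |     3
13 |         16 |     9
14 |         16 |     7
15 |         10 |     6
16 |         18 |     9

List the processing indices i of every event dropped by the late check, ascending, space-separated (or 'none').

6 15

i=0 t=1 v=1: → [1,4); WM=0
i=1 t=1 v=9: → [1,4); WM=0
i=2 t=0 v=5: → [0,4); WM=0
i=3 t=1 v=9: → [0,4); WM=0
i=4 t=4 v=4: → [4,7); WM=3
i=5 t=5 v=8: → [4,8); WM=4
i=6 t=0 v=3: DROP (t<4-2); WM=4
i=7 t=7 v=5: → [4,10); WM=6
i=8 t=9 v=1: → [4,12); WM=8
i=9 t=12 v=9: → [12,15); WM=11
i=10 t=13 v=5: → [12,16); WM=12
i=11 t=16 v=2: → [16,19); WM=15
i=12 t=14 v=3: → [12,19); WM=15
i=13 t=16 v=9: → [12,19); WM=15
i=14 t=16 v=7: → [12,19); WM=15
i=15 t=10 v=6: DROP (t<15-2); WM=15
i=16 t=18 v=9: → [12,21); WM=17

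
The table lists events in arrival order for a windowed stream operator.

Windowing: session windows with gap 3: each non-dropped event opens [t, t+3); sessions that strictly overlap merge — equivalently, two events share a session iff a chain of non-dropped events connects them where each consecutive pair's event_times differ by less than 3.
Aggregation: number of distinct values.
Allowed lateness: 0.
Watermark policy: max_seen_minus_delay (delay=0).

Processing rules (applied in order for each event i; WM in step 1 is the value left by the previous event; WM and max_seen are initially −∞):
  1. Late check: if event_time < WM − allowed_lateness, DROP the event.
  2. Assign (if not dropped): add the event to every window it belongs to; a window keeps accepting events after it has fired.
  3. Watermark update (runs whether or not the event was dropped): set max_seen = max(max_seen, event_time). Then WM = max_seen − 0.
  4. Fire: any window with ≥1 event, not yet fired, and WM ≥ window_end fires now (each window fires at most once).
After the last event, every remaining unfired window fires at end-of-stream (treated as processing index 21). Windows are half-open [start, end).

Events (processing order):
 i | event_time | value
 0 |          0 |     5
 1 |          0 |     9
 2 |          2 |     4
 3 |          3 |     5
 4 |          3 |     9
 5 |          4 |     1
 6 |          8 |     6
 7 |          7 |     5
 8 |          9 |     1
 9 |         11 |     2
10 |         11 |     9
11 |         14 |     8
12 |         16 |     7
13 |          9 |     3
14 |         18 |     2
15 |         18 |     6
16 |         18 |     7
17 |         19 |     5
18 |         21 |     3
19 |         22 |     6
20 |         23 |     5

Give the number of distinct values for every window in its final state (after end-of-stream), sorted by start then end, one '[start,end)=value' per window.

[0,7)=4 [8,14)=4 [14,26)=6

i=0 t=0 v=5: → [0,3); WM=0
i=1 t=0 v=9: → [0,3); WM=0
i=2 t=2 v=4: → [0,5); WM=2
i=3 t=3 v=5: → [0,6); WM=3
i=4 t=3 v=9: → [0,6); WM=3
i=5 t=4 v=1: → [0,7); WM=4
i=6 t=8 v=6: → [8,11); WM=8
i=7 t=7 v=5: DROP (t<8-0); WM=8
i=8 t=9 v=1: → [8,12); WM=9
i=9 t=11 v=2: → [8,14); WM=11
i=10 t=11 v=9: → [8,14); WM=11
i=11 t=14 v=8: → [14,17); WM=14
i=12 t=16 v=7: → [14,19); WM=16
i=13 t=9 v=3: DROP (t<16-0); WM=16
i=14 t=18 v=2: → [14,21); WM=18
i=15 t=18 v=6: → [14,21); WM=18
i=16 t=18 v=7: → [14,21); WM=18
i=17 t=19 v=5: → [14,22); WM=19
i=18 t=21 v=3: → [14,24); WM=21
i=19 t=22 v=6: → [14,25); WM=22
i=20 t=23 v=5: → [14,26); WM=23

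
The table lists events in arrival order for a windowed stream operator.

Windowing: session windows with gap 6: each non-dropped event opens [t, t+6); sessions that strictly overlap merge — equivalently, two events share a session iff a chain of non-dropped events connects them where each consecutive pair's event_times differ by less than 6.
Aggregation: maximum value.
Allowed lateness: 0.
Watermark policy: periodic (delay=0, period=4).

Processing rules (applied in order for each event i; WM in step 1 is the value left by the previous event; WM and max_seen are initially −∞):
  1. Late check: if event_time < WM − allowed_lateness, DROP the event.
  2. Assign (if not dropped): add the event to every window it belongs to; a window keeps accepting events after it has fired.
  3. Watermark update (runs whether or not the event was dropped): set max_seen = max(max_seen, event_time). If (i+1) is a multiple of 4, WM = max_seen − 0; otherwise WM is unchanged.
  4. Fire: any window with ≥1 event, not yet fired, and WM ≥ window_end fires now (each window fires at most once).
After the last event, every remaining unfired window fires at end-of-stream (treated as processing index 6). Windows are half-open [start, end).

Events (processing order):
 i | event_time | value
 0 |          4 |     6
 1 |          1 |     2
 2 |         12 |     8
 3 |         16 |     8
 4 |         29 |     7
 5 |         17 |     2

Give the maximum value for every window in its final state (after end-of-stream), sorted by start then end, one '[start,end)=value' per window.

[1,10)=6 [12,23)=8 [29,35)=7

i=0 t=4 v=6: → [4,10); WM=−∞
i=1 t=1 v=2: → [1,10); WM=−∞
i=2 t=12 v=8: → [12,18); WM=−∞
i=3 t=16 v=8: → [12,22); WM=16
i=4 t=29 v=7: → [29,35); WM=16
i=5 t=17 v=2: → [12,23); WM=16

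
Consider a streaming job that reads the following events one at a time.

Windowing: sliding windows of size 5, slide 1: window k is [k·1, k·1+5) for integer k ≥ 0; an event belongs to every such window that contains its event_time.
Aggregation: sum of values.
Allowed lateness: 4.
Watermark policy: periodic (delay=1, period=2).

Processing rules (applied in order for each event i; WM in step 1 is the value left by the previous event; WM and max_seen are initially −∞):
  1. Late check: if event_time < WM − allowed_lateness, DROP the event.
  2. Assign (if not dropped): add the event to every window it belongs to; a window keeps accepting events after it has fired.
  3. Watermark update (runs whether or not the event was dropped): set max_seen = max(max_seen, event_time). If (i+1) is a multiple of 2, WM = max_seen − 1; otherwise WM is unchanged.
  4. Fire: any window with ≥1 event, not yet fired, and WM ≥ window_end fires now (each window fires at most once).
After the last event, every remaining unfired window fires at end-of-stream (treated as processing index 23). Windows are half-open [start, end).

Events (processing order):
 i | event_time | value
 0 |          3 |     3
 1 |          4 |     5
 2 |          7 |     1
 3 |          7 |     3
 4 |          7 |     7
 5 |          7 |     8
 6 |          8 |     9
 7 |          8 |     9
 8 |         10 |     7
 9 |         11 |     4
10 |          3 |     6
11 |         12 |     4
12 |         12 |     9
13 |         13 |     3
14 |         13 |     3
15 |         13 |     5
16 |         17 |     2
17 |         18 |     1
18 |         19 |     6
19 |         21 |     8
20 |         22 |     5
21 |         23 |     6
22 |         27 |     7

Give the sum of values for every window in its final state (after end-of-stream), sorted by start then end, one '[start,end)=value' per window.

[0,5)=8 [1,6)=8 [2,7)=8 [3,8)=27 [4,9)=42 [5,10)=37 [6,11)=44 [7,12)=48 [8,13)=42 [9,14)=35 [10,15)=35 [11,16)=28 [12,17)=24 [13,18)=13 [14,19)=3 [15,20)=9 [16,21)=9 [17,22)=17 [18,23)=20 [19,24)=25 [20,25)=19 [21,26)=19 [22,27)=11 [23,28)=13 [24,29)=7 [25,30)=7 [26,31)=7 [27,32)=7

i=0 t=3 v=3: → [3,8),[2,7),[1,6),[0,5); WM=−∞
i=1 t=4 v=5: → [4,9),[3,8),[2,7),[1,6),[0,5); WM=3
i=2 t=7 v=1: → [7,12),[6,11),[5,10),[4,9),[3,8); WM=3
i=3 t=7 v=3: → [7,12),[6,11),[5,10),[4,9),[3,8); WM=6; [0,5) fires=8 [1,6) fires=8
i=4 t=7 v=7: → [7,12),[6,11),[5,10),[4,9),[3,8); WM=6
i=5 t=7 v=8: → [7,12),[6,11),[5,10),[4,9),[3,8); WM=6
i=6 t=8 v=9: → [8,13),[7,12),[6,11),[5,10),[4,9); WM=6
i=7 t=8 v=9: → [8,13),[7,12),[6,11),[5,10),[4,9); WM=7; [2,7) fires=8
i=8 t=10 v=7: → [10,15),[9,14),[8,13),[7,12),[6,11); WM=7
i=9 t=11 v=4: → [11,16),[10,15),[9,14),[8,13),[7,12); WM=10; [3,8) fires=27 [4,9) fires=42 [5,10) fires=37
i=10 t=3 v=6: DROP (t<10-4); WM=10
i=11 t=12 v=4: → [12,17),[11,16),[10,15),[9,14),[8,13); WM=11; [6,11) fires=44
i=12 t=12 v=9: → [12,17),[11,16),[10,15),[9,14),[8,13); WM=11
i=13 t=13 v=3: → [13,18),[12,17),[11,16),[10,15),[9,14); WM=12; [7,12) fires=48
i=14 t=13 v=3: → [13,18),[12,17),[11,16),[10,15),[9,14); WM=12
i=15 t=13 v=5: → [13,18),[12,17),[11,16),[10,15),[9,14); WM=12
i=16 t=17 v=2: → [17,22),[16,21),[15,20),[14,19),[13,18); WM=12
i=17 t=18 v=1: → [18,23),[17,22),[16,21),[15,20),[14,19); WM=17; [8,13) fires=42 [9,14) fires=35 [10,15) fires=35 [11,16) fires=28 [12,17) fires=24
i=18 t=19 v=6: → [19,24),[18,23),[17,22),[16,21),[15,20); WM=17
i=19 t=21 v=8: → [21,26),[20,25),[19,24),[18,23),[17,22); WM=20; [13,18) fires=13 [14,19) fires=3 [15,20) fires=9
i=20 t=22 v=5: → [22,27),[21,26),[20,25),[19,24),[18,23); WM=20
i=21 t=23 v=6: → [23,28),[22,27),[21,26),[20,25),[19,24); WM=22; [16,21) fires=9 [17,22) fires=17
i=22 t=27 v=7: → [27,32),[26,31),[25,30),[24,29),[23,28); WM=22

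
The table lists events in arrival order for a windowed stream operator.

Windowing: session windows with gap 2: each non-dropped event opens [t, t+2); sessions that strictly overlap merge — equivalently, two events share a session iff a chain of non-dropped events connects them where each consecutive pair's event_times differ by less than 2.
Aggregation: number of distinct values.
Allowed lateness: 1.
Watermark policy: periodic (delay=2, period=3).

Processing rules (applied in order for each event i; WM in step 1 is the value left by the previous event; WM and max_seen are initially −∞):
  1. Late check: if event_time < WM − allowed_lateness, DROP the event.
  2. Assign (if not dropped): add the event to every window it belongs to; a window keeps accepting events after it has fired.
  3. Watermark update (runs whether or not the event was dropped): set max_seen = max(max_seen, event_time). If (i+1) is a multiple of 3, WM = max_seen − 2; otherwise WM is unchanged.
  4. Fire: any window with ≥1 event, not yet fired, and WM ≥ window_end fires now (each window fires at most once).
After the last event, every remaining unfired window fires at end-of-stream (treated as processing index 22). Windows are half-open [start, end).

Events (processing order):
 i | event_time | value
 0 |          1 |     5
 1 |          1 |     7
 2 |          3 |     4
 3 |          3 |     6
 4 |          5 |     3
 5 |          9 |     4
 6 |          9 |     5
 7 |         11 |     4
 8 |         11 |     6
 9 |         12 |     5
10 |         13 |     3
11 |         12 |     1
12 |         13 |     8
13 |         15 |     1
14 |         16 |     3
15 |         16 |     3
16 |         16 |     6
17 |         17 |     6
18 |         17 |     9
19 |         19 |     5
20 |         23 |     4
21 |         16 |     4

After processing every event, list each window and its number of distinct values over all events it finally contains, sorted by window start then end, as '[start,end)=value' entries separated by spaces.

i=0 t=1 v=5: → [1,3); WM=−∞
i=1 t=1 v=7: → [1,3); WM=−∞
i=2 t=3 v=4: → [3,5); WM=1
i=3 t=3 v=6: → [3,5); WM=1
i=4 t=5 v=3: → [5,7); WM=1
i=5 t=9 v=4: → [9,11); WM=7
i=6 t=9 v=5: → [9,11); WM=7
i=7 t=11 v=4: → [11,13); WM=7
i=8 t=11 v=6: → [11,13); WM=9
i=9 t=12 v=5: → [11,14); WM=9
i=10 t=13 v=3: → [11,15); WM=9
i=11 t=12 v=1: → [11,15); WM=11
i=12 t=13 v=8: → [11,15); WM=11
i=13 t=15 v=1: → [15,17); WM=11
i=14 t=16 v=3: → [15,18); WM=14
i=15 t=16 v=3: → [15,18); WM=14
i=16 t=16 v=6: → [15,18); WM=14
i=17 t=17 v=6: → [15,19); WM=15
i=18 t=17 v=9: → [15,19); WM=15
i=19 t=19 v=5: → [19,21); WM=15
i=20 t=23 v=4: → [23,25); WM=21
i=21 t=16 v=4: DROP (t<21-1); WM=21

[1,3)=2 [3,5)=2 [5,7)=1 [9,11)=2 [11,15)=6 [15,19)=4 [19,21)=1 [23,25)=1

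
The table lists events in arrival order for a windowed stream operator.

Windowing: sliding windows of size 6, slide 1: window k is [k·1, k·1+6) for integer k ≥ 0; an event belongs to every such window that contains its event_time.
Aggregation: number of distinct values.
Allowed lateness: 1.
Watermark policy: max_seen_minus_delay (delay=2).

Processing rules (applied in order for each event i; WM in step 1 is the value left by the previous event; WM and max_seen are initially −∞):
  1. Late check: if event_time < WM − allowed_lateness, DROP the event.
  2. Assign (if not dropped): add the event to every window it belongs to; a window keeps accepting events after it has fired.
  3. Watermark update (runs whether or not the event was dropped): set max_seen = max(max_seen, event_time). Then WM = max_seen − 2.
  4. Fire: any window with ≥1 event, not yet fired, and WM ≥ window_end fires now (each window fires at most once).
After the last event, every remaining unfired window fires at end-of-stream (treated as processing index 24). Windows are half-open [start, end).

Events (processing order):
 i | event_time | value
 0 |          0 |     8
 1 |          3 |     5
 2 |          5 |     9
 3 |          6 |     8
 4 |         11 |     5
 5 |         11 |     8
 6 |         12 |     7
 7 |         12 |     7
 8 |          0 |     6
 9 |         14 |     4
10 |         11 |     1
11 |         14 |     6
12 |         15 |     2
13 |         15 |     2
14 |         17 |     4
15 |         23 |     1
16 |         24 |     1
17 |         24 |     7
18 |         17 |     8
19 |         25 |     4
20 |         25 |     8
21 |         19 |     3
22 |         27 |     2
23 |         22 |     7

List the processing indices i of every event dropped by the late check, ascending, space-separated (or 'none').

i=0 t=0 v=8: → [0,6); WM=-2
i=1 t=3 v=5: → [3,9),[2,8),[1,7),[0,6); WM=1
i=2 t=5 v=9: → [5,11),[4,10),[3,9),[2,8),[1,7),[0,6); WM=3
i=3 t=6 v=8: → [6,12),[5,11),[4,10),[3,9),[2,8),[1,7); WM=4
i=4 t=11 v=5: → [11,17),[10,16),[9,15),[8,14),[7,13),[6,12); WM=9; [0,6) fires=3 [1,7) fires=3 [2,8) fires=3 [3,9) fires=3
i=5 t=11 v=8: → [11,17),[10,16),[9,15),[8,14),[7,13),[6,12); WM=9
i=6 t=12 v=7: → [12,18),[11,17),[10,16),[9,15),[8,14),[7,13); WM=10; [4,10) fires=2
i=7 t=12 v=7: → [12,18),[11,17),[10,16),[9,15),[8,14),[7,13); WM=10
i=8 t=0 v=6: DROP (t<10-1); WM=10
i=9 t=14 v=4: → [14,20),[13,19),[12,18),[11,17),[10,16),[9,15); WM=12; [5,11) fires=2 [6,12) fires=2
i=10 t=11 v=1: → [11,17),[10,16),[9,15),[8,14),[7,13),[6,12); WM=12
i=11 t=14 v=6: → [14,20),[13,19),[12,18),[11,17),[10,16),[9,15); WM=12
i=12 t=15 v=2: → [15,21),[14,20),[13,19),[12,18),[11,17),[10,16); WM=13; [7,13) fires=4
i=13 t=15 v=2: → [15,21),[14,20),[13,19),[12,18),[11,17),[10,16); WM=13
i=14 t=17 v=4: → [17,23),[16,22),[15,21),[14,20),[13,19),[12,18); WM=15; [8,14) fires=4 [9,15) fires=6
i=15 t=23 v=1: → [23,29),[22,28),[21,27),[20,26),[19,25),[18,24); WM=21; [10,16) fires=7 [11,17) fires=7 [12,18) fires=4 [13,19) fires=3 [14,20) fires=3 [15,21) fires=2
i=16 t=24 v=1: → [24,30),[23,29),[22,28),[21,27),[20,26),[19,25); WM=22; [16,22) fires=1
i=17 t=24 v=7: → [24,30),[23,29),[22,28),[21,27),[20,26),[19,25); WM=22
i=18 t=17 v=8: DROP (t<22-1); WM=22
i=19 t=25 v=4: → [25,31),[24,30),[23,29),[22,28),[21,27),[20,26); WM=23; [17,23) fires=1
i=20 t=25 v=8: → [25,31),[24,30),[23,29),[22,28),[21,27),[20,26); WM=23
i=21 t=19 v=3: DROP (t<23-1); WM=23
i=22 t=27 v=2: → [27,33),[26,32),[25,31),[24,30),[23,29),[22,28); WM=25; [18,24) fires=1 [19,25) fires=2
i=23 t=22 v=7: DROP (t<25-1); WM=25

8 18 21 23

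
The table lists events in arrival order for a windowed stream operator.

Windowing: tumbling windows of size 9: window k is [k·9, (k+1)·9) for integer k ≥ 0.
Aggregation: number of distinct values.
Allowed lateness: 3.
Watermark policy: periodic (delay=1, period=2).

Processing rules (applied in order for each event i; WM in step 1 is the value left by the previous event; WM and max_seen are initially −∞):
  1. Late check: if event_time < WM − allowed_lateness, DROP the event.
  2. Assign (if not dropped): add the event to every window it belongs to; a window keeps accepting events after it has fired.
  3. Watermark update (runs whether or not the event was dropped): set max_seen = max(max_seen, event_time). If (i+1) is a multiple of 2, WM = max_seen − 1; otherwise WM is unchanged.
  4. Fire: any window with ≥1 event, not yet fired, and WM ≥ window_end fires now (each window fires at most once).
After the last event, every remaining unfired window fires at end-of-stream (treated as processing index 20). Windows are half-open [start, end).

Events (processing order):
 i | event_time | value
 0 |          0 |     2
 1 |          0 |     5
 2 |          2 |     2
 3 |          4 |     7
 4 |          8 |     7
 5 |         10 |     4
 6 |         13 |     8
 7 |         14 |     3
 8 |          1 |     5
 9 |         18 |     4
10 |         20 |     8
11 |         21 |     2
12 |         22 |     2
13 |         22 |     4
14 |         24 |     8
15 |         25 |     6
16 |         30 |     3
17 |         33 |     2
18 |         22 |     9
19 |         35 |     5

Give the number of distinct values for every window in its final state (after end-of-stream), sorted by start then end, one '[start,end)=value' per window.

[0,9)=3 [9,18)=3 [18,27)=4 [27,36)=3

i=0 t=0 v=2: → [0,9); WM=−∞
i=1 t=0 v=5: → [0,9); WM=-1
i=2 t=2 v=2: → [0,9); WM=-1
i=3 t=4 v=7: → [0,9); WM=3
i=4 t=8 v=7: → [0,9); WM=3
i=5 t=10 v=4: → [9,18); WM=9; [0,9) fires=3
i=6 t=13 v=8: → [9,18); WM=9
i=7 t=14 v=3: → [9,18); WM=13
i=8 t=1 v=5: DROP (t<13-3); WM=13
i=9 t=18 v=4: → [18,27); WM=17
i=10 t=20 v=8: → [18,27); WM=17
i=11 t=21 v=2: → [18,27); WM=20; [9,18) fires=3
i=12 t=22 v=2: → [18,27); WM=20
i=13 t=22 v=4: → [18,27); WM=21
i=14 t=24 v=8: → [18,27); WM=21
i=15 t=25 v=6: → [18,27); WM=24
i=16 t=30 v=3: → [27,36); WM=24
i=17 t=33 v=2: → [27,36); WM=32; [18,27) fires=4
i=18 t=22 v=9: DROP (t<32-3); WM=32
i=19 t=35 v=5: → [27,36); WM=34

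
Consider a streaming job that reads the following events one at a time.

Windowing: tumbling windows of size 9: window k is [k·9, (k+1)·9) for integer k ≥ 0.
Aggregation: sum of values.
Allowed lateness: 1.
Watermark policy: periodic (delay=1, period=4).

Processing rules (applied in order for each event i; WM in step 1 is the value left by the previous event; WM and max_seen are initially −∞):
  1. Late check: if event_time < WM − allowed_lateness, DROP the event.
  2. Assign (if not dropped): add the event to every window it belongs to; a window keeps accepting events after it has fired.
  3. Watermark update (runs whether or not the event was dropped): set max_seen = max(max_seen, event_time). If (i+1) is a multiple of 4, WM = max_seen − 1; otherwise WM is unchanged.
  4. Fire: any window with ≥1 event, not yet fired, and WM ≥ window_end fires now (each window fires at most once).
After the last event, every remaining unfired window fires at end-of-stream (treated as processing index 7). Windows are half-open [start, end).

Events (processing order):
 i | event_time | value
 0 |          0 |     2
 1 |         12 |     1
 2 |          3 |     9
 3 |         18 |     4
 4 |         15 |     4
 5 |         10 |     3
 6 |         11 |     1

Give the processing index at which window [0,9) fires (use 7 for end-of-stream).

i=0 t=0 v=2: → [0,9); WM=−∞
i=1 t=12 v=1: → [9,18); WM=−∞
i=2 t=3 v=9: → [0,9); WM=−∞
i=3 t=18 v=4: → [18,27); WM=17; [0,9) fires=11
i=4 t=15 v=4: DROP (t<17-1); WM=17
i=5 t=10 v=3: DROP (t<17-1); WM=17
i=6 t=11 v=1: DROP (t<17-1); WM=17

3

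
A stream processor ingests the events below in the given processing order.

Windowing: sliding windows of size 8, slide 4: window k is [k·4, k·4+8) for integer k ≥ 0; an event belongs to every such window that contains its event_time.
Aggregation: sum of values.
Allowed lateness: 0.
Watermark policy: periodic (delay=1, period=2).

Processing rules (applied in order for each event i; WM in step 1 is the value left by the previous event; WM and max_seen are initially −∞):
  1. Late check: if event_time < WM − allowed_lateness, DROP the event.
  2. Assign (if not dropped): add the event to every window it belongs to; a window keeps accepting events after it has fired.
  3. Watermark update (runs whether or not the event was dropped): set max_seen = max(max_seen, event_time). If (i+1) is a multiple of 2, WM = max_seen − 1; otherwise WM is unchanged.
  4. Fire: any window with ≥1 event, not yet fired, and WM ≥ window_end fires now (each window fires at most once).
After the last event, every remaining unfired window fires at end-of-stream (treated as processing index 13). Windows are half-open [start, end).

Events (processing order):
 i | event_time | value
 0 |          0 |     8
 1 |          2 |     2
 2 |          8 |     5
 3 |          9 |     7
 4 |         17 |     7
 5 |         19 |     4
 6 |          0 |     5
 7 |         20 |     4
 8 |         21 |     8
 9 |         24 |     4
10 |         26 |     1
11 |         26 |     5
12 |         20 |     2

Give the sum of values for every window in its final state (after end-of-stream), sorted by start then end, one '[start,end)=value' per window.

i=0 t=0 v=8: → [0,8); WM=−∞
i=1 t=2 v=2: → [0,8); WM=1
i=2 t=8 v=5: → [8,16),[4,12); WM=1
i=3 t=9 v=7: → [8,16),[4,12); WM=8; [0,8) fires=10
i=4 t=17 v=7: → [16,24),[12,20); WM=8
i=5 t=19 v=4: → [16,24),[12,20); WM=18; [4,12) fires=12 [8,16) fires=12
i=6 t=0 v=5: DROP (t<18-0); WM=18
i=7 t=20 v=4: → [20,28),[16,24); WM=19
i=8 t=21 v=8: → [20,28),[16,24); WM=19
i=9 t=24 v=4: → [24,32),[20,28); WM=23; [12,20) fires=11
i=10 t=26 v=1: → [24,32),[20,28); WM=23
i=11 t=26 v=5: → [24,32),[20,28); WM=25; [16,24) fires=23
i=12 t=20 v=2: DROP (t<25-0); WM=25

[0,8)=10 [4,12)=12 [8,16)=12 [12,20)=11 [16,24)=23 [20,28)=22 [24,32)=10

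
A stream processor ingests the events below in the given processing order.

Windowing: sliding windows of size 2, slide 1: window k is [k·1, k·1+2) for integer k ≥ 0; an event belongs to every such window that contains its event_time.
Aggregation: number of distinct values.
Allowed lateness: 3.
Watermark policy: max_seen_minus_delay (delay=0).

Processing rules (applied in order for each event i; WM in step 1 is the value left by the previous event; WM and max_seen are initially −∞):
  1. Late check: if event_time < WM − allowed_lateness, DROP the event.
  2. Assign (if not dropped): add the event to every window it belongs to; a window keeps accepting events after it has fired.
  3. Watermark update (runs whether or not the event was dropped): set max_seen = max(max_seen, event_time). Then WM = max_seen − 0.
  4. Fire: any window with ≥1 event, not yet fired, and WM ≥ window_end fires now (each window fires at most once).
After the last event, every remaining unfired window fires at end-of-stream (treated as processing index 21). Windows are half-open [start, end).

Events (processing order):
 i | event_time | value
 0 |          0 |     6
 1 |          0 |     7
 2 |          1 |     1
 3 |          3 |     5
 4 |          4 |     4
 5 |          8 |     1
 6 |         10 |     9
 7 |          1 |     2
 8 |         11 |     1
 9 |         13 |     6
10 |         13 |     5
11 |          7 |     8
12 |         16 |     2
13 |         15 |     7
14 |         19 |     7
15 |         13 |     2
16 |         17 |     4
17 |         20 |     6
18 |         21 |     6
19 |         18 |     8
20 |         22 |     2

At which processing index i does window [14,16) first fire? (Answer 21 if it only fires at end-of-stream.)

i=0 t=0 v=6: → [0,2); WM=0
i=1 t=0 v=7: → [0,2); WM=0
i=2 t=1 v=1: → [1,3),[0,2); WM=1
i=3 t=3 v=5: → [3,5),[2,4); WM=3; [0,2) fires=3 [1,3) fires=1
i=4 t=4 v=4: → [4,6),[3,5); WM=4; [2,4) fires=1
i=5 t=8 v=1: → [8,10),[7,9); WM=8; [3,5) fires=2 [4,6) fires=1
i=6 t=10 v=9: → [10,12),[9,11); WM=10; [7,9) fires=1 [8,10) fires=1
i=7 t=1 v=2: DROP (t<10-3); WM=10
i=8 t=11 v=1: → [11,13),[10,12); WM=11; [9,11) fires=1
i=9 t=13 v=6: → [13,15),[12,14); WM=13; [10,12) fires=2 [11,13) fires=1
i=10 t=13 v=5: → [13,15),[12,14); WM=13
i=11 t=7 v=8: DROP (t<13-3); WM=13
i=12 t=16 v=2: → [16,18),[15,17); WM=16; [12,14) fires=2 [13,15) fires=2
i=13 t=15 v=7: → [15,17),[14,16); WM=16; [14,16) fires=1
i=14 t=19 v=7: → [19,21),[18,20); WM=19; [15,17) fires=2 [16,18) fires=1
i=15 t=13 v=2: DROP (t<19-3); WM=19
i=16 t=17 v=4: → [17,19),[16,18); WM=19; [17,19) fires=1
i=17 t=20 v=6: → [20,22),[19,21); WM=20; [18,20) fires=1
i=18 t=21 v=6: → [21,23),[20,22); WM=21; [19,21) fires=2
i=19 t=18 v=8: → [18,20),[17,19); WM=21
i=20 t=22 v=2: → [22,24),[21,23); WM=22; [20,22) fires=1

13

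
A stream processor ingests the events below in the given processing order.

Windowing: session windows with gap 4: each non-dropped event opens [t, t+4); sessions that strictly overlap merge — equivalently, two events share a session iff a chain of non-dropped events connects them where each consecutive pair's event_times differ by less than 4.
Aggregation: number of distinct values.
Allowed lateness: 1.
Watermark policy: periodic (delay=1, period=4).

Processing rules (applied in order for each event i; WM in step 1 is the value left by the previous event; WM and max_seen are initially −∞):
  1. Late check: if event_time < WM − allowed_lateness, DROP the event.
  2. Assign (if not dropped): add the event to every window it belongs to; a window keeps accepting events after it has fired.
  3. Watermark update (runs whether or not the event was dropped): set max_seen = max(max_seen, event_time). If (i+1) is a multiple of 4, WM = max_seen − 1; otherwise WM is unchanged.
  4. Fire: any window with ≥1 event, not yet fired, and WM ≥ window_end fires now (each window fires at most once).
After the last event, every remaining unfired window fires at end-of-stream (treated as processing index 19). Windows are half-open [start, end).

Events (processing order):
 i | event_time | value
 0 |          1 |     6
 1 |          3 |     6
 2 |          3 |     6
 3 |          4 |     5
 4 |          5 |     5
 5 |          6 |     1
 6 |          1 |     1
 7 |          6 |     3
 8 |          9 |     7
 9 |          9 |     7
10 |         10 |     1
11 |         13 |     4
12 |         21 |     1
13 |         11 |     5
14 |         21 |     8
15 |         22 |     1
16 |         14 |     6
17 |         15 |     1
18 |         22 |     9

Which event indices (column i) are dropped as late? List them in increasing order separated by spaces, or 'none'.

i=0 t=1 v=6: → [1,5); WM=−∞
i=1 t=3 v=6: → [1,7); WM=−∞
i=2 t=3 v=6: → [1,7); WM=−∞
i=3 t=4 v=5: → [1,8); WM=3
i=4 t=5 v=5: → [1,9); WM=3
i=5 t=6 v=1: → [1,10); WM=3
i=6 t=1 v=1: DROP (t<3-1); WM=3
i=7 t=6 v=3: → [1,10); WM=5
i=8 t=9 v=7: → [1,13); WM=5
i=9 t=9 v=7: → [1,13); WM=5
i=10 t=10 v=1: → [1,14); WM=5
i=11 t=13 v=4: → [1,17); WM=12
i=12 t=21 v=1: → [21,25); WM=12
i=13 t=11 v=5: → [1,17); WM=12
i=14 t=21 v=8: → [21,25); WM=12
i=15 t=22 v=1: → [21,26); WM=21
i=16 t=14 v=6: DROP (t<21-1); WM=21
i=17 t=15 v=1: DROP (t<21-1); WM=21
i=18 t=22 v=9: → [21,26); WM=21

6 16 17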